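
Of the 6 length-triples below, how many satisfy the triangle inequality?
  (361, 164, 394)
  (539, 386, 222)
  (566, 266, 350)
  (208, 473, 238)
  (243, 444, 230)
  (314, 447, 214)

5

(164,361,394): 164+361 > 394 → valid
(222,386,539): 222+386 > 539 → valid
(266,350,566): 266+350 > 566 → valid
(208,238,473): 208+238 ≤ 473 → not valid
(230,243,444): 230+243 > 444 → valid
(214,314,447): 214+314 > 447 → valid
5 of the 6 triples form a triangle.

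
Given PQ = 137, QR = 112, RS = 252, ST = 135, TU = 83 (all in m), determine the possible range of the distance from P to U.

The maximum is all hops collinear in one direction: 137 + 112 + 252 + 135 + 83 = 719.
The longest hop is 252; the others sum to 467. Since 252 ≤ 467, the path can fold back on itself completely, so the minimum distance is 0.

0 ≤ PU ≤ 719 m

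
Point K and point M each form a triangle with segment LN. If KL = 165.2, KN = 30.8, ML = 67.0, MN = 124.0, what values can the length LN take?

From triangle KLN: |165.2 − 30.8| < LN < 165.2 + 30.8, i.e. 134.4 < LN < 196.0.
From triangle MLN: 57.0 < LN < 191.0.
Both must hold, so LN lies in the intersection.

134.4 < LN < 191.0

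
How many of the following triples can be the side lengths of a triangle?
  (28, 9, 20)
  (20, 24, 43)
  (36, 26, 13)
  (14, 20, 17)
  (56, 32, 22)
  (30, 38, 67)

5

(9,20,28): 9+20 > 28 → valid
(20,24,43): 20+24 > 43 → valid
(13,26,36): 13+26 > 36 → valid
(14,17,20): 14+17 > 20 → valid
(22,32,56): 22+32 ≤ 56 → not valid
(30,38,67): 30+38 > 67 → valid
5 of the 6 triples form a triangle.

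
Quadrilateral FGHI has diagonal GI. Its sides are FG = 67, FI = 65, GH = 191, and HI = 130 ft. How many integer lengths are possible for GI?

From triangle FGI: 2 < GI < 132.
From triangle HGI: 61 < GI < 321.
Intersection: 61 < GI < 132, so integers 62 through 131: 70 values.

70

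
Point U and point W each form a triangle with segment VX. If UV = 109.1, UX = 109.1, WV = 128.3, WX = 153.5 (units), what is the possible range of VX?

25.2 < VX < 218.2

From triangle UVX: |109.1 − 109.1| < VX < 109.1 + 109.1, i.e. 0.0 < VX < 218.2.
From triangle WVX: 25.2 < VX < 281.8.
Both must hold, so VX lies in the intersection.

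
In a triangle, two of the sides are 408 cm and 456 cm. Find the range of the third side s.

48 < s < 864

By the triangle inequality, s must be less than 408 + 456 = 864 and greater than |408 − 456| = 48.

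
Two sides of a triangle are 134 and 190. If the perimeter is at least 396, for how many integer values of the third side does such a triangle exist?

Triangle inequality: 56 < x < 324. Perimeter ≥ 396 gives x ≥ 396 − 134 − 190 = 72.
So 72 ≤ x < 324; integers 72 through 323: 252 values.

252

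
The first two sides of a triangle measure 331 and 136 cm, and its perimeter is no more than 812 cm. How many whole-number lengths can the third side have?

150

Triangle inequality: 195 < x < 467. Perimeter ≤ 812 gives x ≤ 812 − 331 − 136 = 345.
So 195 < x ≤ 345; integers 196 through 345: 150 values.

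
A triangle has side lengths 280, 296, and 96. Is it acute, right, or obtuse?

Compare the square of the longest side to the sum of squares of the other two: 96² + 280² = 87616 = 296².

right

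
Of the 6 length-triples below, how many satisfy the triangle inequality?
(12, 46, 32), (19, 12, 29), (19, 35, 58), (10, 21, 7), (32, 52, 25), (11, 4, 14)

3

(12,32,46): 12+32 ≤ 46 → not valid
(12,19,29): 12+19 > 29 → valid
(19,35,58): 19+35 ≤ 58 → not valid
(7,10,21): 7+10 ≤ 21 → not valid
(25,32,52): 25+32 > 52 → valid
(4,11,14): 4+11 > 14 → valid
3 of the 6 triples form a triangle.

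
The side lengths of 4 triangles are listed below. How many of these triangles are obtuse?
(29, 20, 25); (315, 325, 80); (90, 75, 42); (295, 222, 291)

(29,20,25): 20²+25² = 1025 > 841 = 29² → acute
(315,325,80): 80²+315² = 105625 = 325² → right
(90,75,42): 42²+75² = 7389 < 8100 = 90² → obtuse
(295,222,291): 222²+291² = 133965 > 87025 = 295² → acute
1 of the 4 is obtuse.

1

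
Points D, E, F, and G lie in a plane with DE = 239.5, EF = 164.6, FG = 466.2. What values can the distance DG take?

62.1 ≤ DG ≤ 870.3

The maximum is all hops collinear in one direction: 239.5 + 164.6 + 466.2 = 870.3.
The longest hop is 466.2; the others sum to 404.1. Folding the others back against it leaves at least 466.2 − 404.1 = 62.1.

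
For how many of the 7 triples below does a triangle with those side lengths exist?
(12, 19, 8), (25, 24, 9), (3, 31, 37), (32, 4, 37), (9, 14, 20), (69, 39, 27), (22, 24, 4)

(8,12,19): 8+12 > 19 → valid
(9,24,25): 9+24 > 25 → valid
(3,31,37): 3+31 ≤ 37 → not valid
(4,32,37): 4+32 ≤ 37 → not valid
(9,14,20): 9+14 > 20 → valid
(27,39,69): 27+39 ≤ 69 → not valid
(4,22,24): 4+22 > 24 → valid
4 of the 7 triples form a triangle.

4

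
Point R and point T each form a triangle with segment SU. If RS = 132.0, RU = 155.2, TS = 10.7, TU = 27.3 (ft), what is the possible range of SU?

23.2 < SU < 38.0

From triangle RSU: |132.0 − 155.2| < SU < 132.0 + 155.2, i.e. 23.2 < SU < 287.2.
From triangle TSU: 16.6 < SU < 38.0.
Both must hold, so SU lies in the intersection.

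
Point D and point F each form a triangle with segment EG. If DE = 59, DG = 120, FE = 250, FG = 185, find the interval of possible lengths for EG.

65 < EG < 179

From triangle DEG: |59 − 120| < EG < 59 + 120, i.e. 61 < EG < 179.
From triangle FEG: 65 < EG < 435.
Both must hold, so EG lies in the intersection.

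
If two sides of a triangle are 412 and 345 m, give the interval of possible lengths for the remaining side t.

67 < t < 757

By the triangle inequality, t must be less than 412 + 345 = 757 and greater than |412 − 345| = 67.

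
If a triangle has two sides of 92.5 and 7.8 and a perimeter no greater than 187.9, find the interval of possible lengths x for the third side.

84.7 < x ≤ 87.6

Triangle inequality alone gives 84.7 < x < 100.3.
The perimeter condition gives x ≤ 187.9 − 92.5 − 7.8 = 87.6.
Intersecting the two: 84.7 < x ≤ 87.6.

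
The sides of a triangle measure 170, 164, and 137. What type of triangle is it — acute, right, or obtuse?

acute

Compare the square of the longest side to the sum of squares of the other two: 137² + 164² = 45665 > 28900 = 170².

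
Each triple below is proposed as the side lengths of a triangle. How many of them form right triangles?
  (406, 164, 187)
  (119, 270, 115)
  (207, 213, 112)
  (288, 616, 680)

(406,164,187): 164+187 ≤ 406, not a triangle
(119,270,115): 115+119 ≤ 270, not a triangle
(207,213,112): 112²+207² = 55393 > 45369 = 213² → acute
(288,616,680): 288²+616² = 462400 = 680² → right
1 of the 4 is right.

1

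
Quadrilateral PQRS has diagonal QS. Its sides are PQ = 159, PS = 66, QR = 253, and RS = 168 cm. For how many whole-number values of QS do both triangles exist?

131

From triangle PQS: 93 < QS < 225.
From triangle RQS: 85 < QS < 421.
Intersection: 93 < QS < 225, so integers 94 through 224: 131 values.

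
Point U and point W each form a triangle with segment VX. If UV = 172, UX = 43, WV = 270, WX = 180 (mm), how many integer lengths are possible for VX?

85

From triangle UVX: 129 < VX < 215.
From triangle WVX: 90 < VX < 450.
Intersection: 129 < VX < 215, so integers 130 through 214: 85 values.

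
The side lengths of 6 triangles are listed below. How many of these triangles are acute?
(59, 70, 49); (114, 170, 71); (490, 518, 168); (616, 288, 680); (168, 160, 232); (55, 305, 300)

1

(59,70,49): 49²+59² = 5882 > 4900 = 70² → acute
(114,170,71): 71²+114² = 18037 < 28900 = 170² → obtuse
(490,518,168): 168²+490² = 268324 = 518² → right
(616,288,680): 288²+616² = 462400 = 680² → right
(168,160,232): 160²+168² = 53824 = 232² → right
(55,305,300): 55²+300² = 93025 = 305² → right
1 of the 6 is acute.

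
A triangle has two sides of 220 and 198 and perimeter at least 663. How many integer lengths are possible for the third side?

173

Triangle inequality: 22 < x < 418. Perimeter ≥ 663 gives x ≥ 663 − 220 − 198 = 245.
So 245 ≤ x < 418; integers 245 through 417: 173 values.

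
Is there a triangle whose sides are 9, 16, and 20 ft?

Yes

The longest side is 20, and the other two sum to 25.
Since 25 > 20, the triangle inequality holds.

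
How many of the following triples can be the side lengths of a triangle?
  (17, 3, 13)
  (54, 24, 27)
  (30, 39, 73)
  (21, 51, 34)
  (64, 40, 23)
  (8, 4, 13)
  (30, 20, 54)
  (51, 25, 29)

2

(3,13,17): 3+13 ≤ 17 → not valid
(24,27,54): 24+27 ≤ 54 → not valid
(30,39,73): 30+39 ≤ 73 → not valid
(21,34,51): 21+34 > 51 → valid
(23,40,64): 23+40 ≤ 64 → not valid
(4,8,13): 4+8 ≤ 13 → not valid
(20,30,54): 20+30 ≤ 54 → not valid
(25,29,51): 25+29 > 51 → valid
2 of the 8 triples form a triangle.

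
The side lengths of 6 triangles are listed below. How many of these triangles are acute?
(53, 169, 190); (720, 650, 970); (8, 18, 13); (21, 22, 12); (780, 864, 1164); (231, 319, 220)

(53,169,190): 53²+169² = 31370 < 36100 = 190² → obtuse
(720,650,970): 650²+720² = 940900 = 970² → right
(8,18,13): 8²+13² = 233 < 324 = 18² → obtuse
(21,22,12): 12²+21² = 585 > 484 = 22² → acute
(780,864,1164): 780²+864² = 1354896 = 1164² → right
(231,319,220): 220²+231² = 101761 = 319² → right
1 of the 6 is acute.

1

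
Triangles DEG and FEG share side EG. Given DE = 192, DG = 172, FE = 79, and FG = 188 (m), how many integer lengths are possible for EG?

From triangle DEG: 20 < EG < 364.
From triangle FEG: 109 < EG < 267.
Intersection: 109 < EG < 267, so integers 110 through 266: 157 values.

157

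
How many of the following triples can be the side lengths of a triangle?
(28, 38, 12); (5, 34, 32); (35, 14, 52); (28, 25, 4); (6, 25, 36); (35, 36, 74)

(12,28,38): 12+28 > 38 → valid
(5,32,34): 5+32 > 34 → valid
(14,35,52): 14+35 ≤ 52 → not valid
(4,25,28): 4+25 > 28 → valid
(6,25,36): 6+25 ≤ 36 → not valid
(35,36,74): 35+36 ≤ 74 → not valid
3 of the 6 triples form a triangle.

3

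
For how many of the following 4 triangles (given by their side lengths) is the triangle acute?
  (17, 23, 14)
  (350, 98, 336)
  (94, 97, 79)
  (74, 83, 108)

(17,23,14): 14²+17² = 485 < 529 = 23² → obtuse
(350,98,336): 98²+336² = 122500 = 350² → right
(94,97,79): 79²+94² = 15077 > 9409 = 97² → acute
(74,83,108): 74²+83² = 12365 > 11664 = 108² → acute
2 of the 4 are acute.

2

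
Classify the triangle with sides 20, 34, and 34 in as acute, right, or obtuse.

acute

Compare the square of the longest side to the sum of squares of the other two: 20² + 34² = 1556 > 1156 = 34².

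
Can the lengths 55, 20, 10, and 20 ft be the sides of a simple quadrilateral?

No

For a quadrilateral, each side must be shorter than the sum of the others.
Here the longest side is 55, but the remaining 3 sides sum to only 50.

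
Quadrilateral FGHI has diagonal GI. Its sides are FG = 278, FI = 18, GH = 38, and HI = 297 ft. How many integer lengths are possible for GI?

35

From triangle FGI: 260 < GI < 296.
From triangle HGI: 259 < GI < 335.
Intersection: 260 < GI < 296, so integers 261 through 295: 35 values.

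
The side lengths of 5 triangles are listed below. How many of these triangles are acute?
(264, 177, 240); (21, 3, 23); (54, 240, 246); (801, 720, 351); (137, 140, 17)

(264,177,240): 177²+240² = 88929 > 69696 = 264² → acute
(21,3,23): 3²+21² = 450 < 529 = 23² → obtuse
(54,240,246): 54²+240² = 60516 = 246² → right
(801,720,351): 351²+720² = 641601 = 801² → right
(137,140,17): 17²+137² = 19058 < 19600 = 140² → obtuse
1 of the 5 is acute.

1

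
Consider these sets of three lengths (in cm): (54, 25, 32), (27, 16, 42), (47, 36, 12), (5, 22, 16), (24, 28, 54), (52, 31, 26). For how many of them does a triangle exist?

4

(25,32,54): 25+32 > 54 → valid
(16,27,42): 16+27 > 42 → valid
(12,36,47): 12+36 > 47 → valid
(5,16,22): 5+16 ≤ 22 → not valid
(24,28,54): 24+28 ≤ 54 → not valid
(26,31,52): 26+31 > 52 → valid
4 of the 6 triples form a triangle.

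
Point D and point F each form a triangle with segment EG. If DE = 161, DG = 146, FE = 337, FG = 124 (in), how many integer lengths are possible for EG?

93

From triangle DEG: 15 < EG < 307.
From triangle FEG: 213 < EG < 461.
Intersection: 213 < EG < 307, so integers 214 through 306: 93 values.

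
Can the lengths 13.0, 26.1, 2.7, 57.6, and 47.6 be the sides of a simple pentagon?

A pentagon exists iff every side is shorter than the sum of the others — equivalently, the longest side is less than the sum of the rest.
Longest side 57.6 < 89.4 (sum of the remaining 4), so yes.

Yes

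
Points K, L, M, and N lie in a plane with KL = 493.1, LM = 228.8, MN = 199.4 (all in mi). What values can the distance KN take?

64.9 ≤ KN ≤ 921.3 mi

The maximum is all hops collinear in one direction: 493.1 + 228.8 + 199.4 = 921.3.
The longest hop is 493.1; the others sum to 428.2. Folding the others back against it leaves at least 493.1 − 428.2 = 64.9.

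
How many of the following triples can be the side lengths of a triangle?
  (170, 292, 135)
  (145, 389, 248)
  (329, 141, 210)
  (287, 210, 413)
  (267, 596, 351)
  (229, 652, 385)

(135,170,292): 135+170 > 292 → valid
(145,248,389): 145+248 > 389 → valid
(141,210,329): 141+210 > 329 → valid
(210,287,413): 210+287 > 413 → valid
(267,351,596): 267+351 > 596 → valid
(229,385,652): 229+385 ≤ 652 → not valid
5 of the 6 triples form a triangle.

5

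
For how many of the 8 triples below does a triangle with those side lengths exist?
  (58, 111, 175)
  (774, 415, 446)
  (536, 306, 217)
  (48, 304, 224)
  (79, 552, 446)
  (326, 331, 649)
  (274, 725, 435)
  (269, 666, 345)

2

(58,111,175): 58+111 ≤ 175 → not valid
(415,446,774): 415+446 > 774 → valid
(217,306,536): 217+306 ≤ 536 → not valid
(48,224,304): 48+224 ≤ 304 → not valid
(79,446,552): 79+446 ≤ 552 → not valid
(326,331,649): 326+331 > 649 → valid
(274,435,725): 274+435 ≤ 725 → not valid
(269,345,666): 269+345 ≤ 666 → not valid
2 of the 8 triples form a triangle.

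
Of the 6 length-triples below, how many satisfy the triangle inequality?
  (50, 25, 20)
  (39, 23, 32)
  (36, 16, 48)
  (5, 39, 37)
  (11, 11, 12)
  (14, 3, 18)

(20,25,50): 20+25 ≤ 50 → not valid
(23,32,39): 23+32 > 39 → valid
(16,36,48): 16+36 > 48 → valid
(5,37,39): 5+37 > 39 → valid
(11,11,12): 11+11 > 12 → valid
(3,14,18): 3+14 ≤ 18 → not valid
4 of the 6 triples form a triangle.

4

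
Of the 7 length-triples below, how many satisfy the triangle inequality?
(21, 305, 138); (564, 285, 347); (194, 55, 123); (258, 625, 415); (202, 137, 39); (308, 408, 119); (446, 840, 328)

3

(21,138,305): 21+138 ≤ 305 → not valid
(285,347,564): 285+347 > 564 → valid
(55,123,194): 55+123 ≤ 194 → not valid
(258,415,625): 258+415 > 625 → valid
(39,137,202): 39+137 ≤ 202 → not valid
(119,308,408): 119+308 > 408 → valid
(328,446,840): 328+446 ≤ 840 → not valid
3 of the 7 triples form a triangle.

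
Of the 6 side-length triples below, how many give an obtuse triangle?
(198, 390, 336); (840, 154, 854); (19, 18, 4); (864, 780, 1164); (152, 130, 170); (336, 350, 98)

(198,390,336): 198²+336² = 152100 = 390² → right
(840,154,854): 154²+840² = 729316 = 854² → right
(19,18,4): 4²+18² = 340 < 361 = 19² → obtuse
(864,780,1164): 780²+864² = 1354896 = 1164² → right
(152,130,170): 130²+152² = 40004 > 28900 = 170² → acute
(336,350,98): 98²+336² = 122500 = 350² → right
1 of the 6 is obtuse.

1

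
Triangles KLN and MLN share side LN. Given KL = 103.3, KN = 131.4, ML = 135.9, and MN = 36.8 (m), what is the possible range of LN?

99.1 < LN < 172.7

From triangle KLN: |103.3 − 131.4| < LN < 103.3 + 131.4, i.e. 28.1 < LN < 234.7.
From triangle MLN: 99.1 < LN < 172.7.
Both must hold, so LN lies in the intersection.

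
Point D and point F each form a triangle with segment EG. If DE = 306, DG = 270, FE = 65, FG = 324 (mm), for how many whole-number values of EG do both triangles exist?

From triangle DEG: 36 < EG < 576.
From triangle FEG: 259 < EG < 389.
Intersection: 259 < EG < 389, so integers 260 through 388: 129 values.

129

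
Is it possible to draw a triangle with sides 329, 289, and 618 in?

No

The two shorter sides sum to 618, exactly equal to the longest side 618.
That gives only a degenerate (flat) triangle — the inequality must be strict.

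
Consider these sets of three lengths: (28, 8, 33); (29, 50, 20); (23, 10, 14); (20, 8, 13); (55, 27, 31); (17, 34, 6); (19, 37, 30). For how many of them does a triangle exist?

5

(8,28,33): 8+28 > 33 → valid
(20,29,50): 20+29 ≤ 50 → not valid
(10,14,23): 10+14 > 23 → valid
(8,13,20): 8+13 > 20 → valid
(27,31,55): 27+31 > 55 → valid
(6,17,34): 6+17 ≤ 34 → not valid
(19,30,37): 19+30 > 37 → valid
5 of the 7 triples form a triangle.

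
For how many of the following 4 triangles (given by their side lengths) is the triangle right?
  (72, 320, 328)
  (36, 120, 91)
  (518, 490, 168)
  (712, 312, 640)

3

(72,320,328): 72²+320² = 107584 = 328² → right
(36,120,91): 36²+91² = 9577 < 14400 = 120² → obtuse
(518,490,168): 168²+490² = 268324 = 518² → right
(712,312,640): 312²+640² = 506944 = 712² → right
3 of the 4 are right.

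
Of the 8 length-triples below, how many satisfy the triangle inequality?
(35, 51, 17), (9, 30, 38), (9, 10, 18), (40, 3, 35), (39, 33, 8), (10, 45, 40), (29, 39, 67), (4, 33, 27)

(17,35,51): 17+35 > 51 → valid
(9,30,38): 9+30 > 38 → valid
(9,10,18): 9+10 > 18 → valid
(3,35,40): 3+35 ≤ 40 → not valid
(8,33,39): 8+33 > 39 → valid
(10,40,45): 10+40 > 45 → valid
(29,39,67): 29+39 > 67 → valid
(4,27,33): 4+27 ≤ 33 → not valid
6 of the 8 triples form a triangle.

6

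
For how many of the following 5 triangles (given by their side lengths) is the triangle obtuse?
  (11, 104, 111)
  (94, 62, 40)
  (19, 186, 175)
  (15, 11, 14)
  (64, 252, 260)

3

(11,104,111): 11²+104² = 10937 < 12321 = 111² → obtuse
(94,62,40): 40²+62² = 5444 < 8836 = 94² → obtuse
(19,186,175): 19²+175² = 30986 < 34596 = 186² → obtuse
(15,11,14): 11²+14² = 317 > 225 = 15² → acute
(64,252,260): 64²+252² = 67600 = 260² → right
3 of the 5 are obtuse.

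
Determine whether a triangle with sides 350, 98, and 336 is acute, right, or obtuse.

Compare the square of the longest side to the sum of squares of the other two: 98² + 336² = 122500 = 350².

right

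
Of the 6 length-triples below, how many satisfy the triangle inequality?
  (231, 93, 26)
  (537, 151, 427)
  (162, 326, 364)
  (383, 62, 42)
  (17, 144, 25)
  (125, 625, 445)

2

(26,93,231): 26+93 ≤ 231 → not valid
(151,427,537): 151+427 > 537 → valid
(162,326,364): 162+326 > 364 → valid
(42,62,383): 42+62 ≤ 383 → not valid
(17,25,144): 17+25 ≤ 144 → not valid
(125,445,625): 125+445 ≤ 625 → not valid
2 of the 6 triples form a triangle.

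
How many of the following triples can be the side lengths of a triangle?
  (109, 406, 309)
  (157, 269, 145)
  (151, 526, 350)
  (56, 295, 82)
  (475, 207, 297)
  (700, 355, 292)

3

(109,309,406): 109+309 > 406 → valid
(145,157,269): 145+157 > 269 → valid
(151,350,526): 151+350 ≤ 526 → not valid
(56,82,295): 56+82 ≤ 295 → not valid
(207,297,475): 207+297 > 475 → valid
(292,355,700): 292+355 ≤ 700 → not valid
3 of the 6 triples form a triangle.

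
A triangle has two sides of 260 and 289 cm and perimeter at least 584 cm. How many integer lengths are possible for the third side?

514

Triangle inequality: 29 < x < 549. Perimeter ≥ 584 gives x ≥ 584 − 260 − 289 = 35.
So 35 ≤ x < 549; integers 35 through 548: 514 values.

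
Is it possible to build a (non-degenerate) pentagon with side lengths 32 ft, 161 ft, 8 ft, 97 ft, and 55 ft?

A pentagon exists iff every side is shorter than the sum of the others — equivalently, the longest side is less than the sum of the rest.
Longest side 161 < 192 (sum of the remaining 4), so yes.

Yes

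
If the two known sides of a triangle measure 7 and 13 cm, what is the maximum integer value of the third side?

The third side must be strictly less than 7 + 13 = 20.
The largest integer below 20 is 19.

19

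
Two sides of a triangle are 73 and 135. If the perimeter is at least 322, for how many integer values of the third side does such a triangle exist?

94

Triangle inequality: 62 < x < 208. Perimeter ≥ 322 gives x ≥ 322 − 73 − 135 = 114.
So 114 ≤ x < 208; integers 114 through 207: 94 values.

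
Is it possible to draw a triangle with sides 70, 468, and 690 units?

The longest side is 690, but the other two sum to only 538.
538 < 690, so the triangle inequality fails.

No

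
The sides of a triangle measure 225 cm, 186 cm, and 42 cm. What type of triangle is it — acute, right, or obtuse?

obtuse

Compare the square of the longest side to the sum of squares of the other two: 42² + 186² = 36360 < 50625 = 225².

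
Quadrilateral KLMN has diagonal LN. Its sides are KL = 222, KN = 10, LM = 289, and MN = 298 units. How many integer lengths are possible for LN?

From triangle KLN: 212 < LN < 232.
From triangle MLN: 9 < LN < 587.
Intersection: 212 < LN < 232, so integers 213 through 231: 19 values.

19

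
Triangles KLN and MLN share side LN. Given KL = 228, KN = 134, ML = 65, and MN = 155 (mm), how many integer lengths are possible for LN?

From triangle KLN: 94 < LN < 362.
From triangle MLN: 90 < LN < 220.
Intersection: 94 < LN < 220, so integers 95 through 219: 125 values.

125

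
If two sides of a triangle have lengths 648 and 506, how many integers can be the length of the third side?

1011

The third side lies in the open interval (142, 1154).
Integers from 143 to 1153 inclusive: 1153 − 143 + 1 = 1011.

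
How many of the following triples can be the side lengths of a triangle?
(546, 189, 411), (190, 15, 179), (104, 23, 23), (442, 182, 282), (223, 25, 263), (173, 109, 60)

(189,411,546): 189+411 > 546 → valid
(15,179,190): 15+179 > 190 → valid
(23,23,104): 23+23 ≤ 104 → not valid
(182,282,442): 182+282 > 442 → valid
(25,223,263): 25+223 ≤ 263 → not valid
(60,109,173): 60+109 ≤ 173 → not valid
3 of the 6 triples form a triangle.

3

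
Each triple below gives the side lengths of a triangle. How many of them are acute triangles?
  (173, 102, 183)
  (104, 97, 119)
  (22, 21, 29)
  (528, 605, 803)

3

(173,102,183): 102²+173² = 40333 > 33489 = 183² → acute
(104,97,119): 97²+104² = 20225 > 14161 = 119² → acute
(22,21,29): 21²+22² = 925 > 841 = 29² → acute
(528,605,803): 528²+605² = 644809 = 803² → right
3 of the 4 are acute.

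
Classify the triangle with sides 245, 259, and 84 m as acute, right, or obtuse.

right

Compare the square of the longest side to the sum of squares of the other two: 84² + 245² = 67081 = 259².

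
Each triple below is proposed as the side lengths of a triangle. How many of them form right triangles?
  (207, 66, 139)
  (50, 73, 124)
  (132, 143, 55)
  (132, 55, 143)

(207,66,139): 66+139 ≤ 207, not a triangle
(50,73,124): 50+73 ≤ 124, not a triangle
(132,143,55): 55²+132² = 20449 = 143² → right
(132,55,143): 55²+132² = 20449 = 143² → right
2 of the 4 are right.

2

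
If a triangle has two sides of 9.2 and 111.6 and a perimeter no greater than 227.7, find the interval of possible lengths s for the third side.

102.4 < s ≤ 106.9

Triangle inequality alone gives 102.4 < s < 120.8.
The perimeter condition gives s ≤ 227.7 − 9.2 − 111.6 = 106.9.
Intersecting the two: 102.4 < s ≤ 106.9.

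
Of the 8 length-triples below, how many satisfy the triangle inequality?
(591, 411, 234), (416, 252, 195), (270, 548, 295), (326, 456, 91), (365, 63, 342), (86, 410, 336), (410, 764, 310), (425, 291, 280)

(234,411,591): 234+411 > 591 → valid
(195,252,416): 195+252 > 416 → valid
(270,295,548): 270+295 > 548 → valid
(91,326,456): 91+326 ≤ 456 → not valid
(63,342,365): 63+342 > 365 → valid
(86,336,410): 86+336 > 410 → valid
(310,410,764): 310+410 ≤ 764 → not valid
(280,291,425): 280+291 > 425 → valid
6 of the 8 triples form a triangle.

6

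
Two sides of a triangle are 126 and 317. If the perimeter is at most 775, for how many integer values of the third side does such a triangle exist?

Triangle inequality: 191 < x < 443. Perimeter ≤ 775 gives x ≤ 775 − 126 − 317 = 332.
So 191 < x ≤ 332; integers 192 through 332: 141 values.

141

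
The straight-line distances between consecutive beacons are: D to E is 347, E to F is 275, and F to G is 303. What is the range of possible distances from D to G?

0 ≤ DG ≤ 925

The maximum is all hops collinear in one direction: 347 + 275 + 303 = 925.
The longest hop is 347; the others sum to 578. Since 347 ≤ 578, the path can fold back on itself completely, so the minimum distance is 0.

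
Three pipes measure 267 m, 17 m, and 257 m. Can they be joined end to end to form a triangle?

The longest side is 267, and the other two sum to 274.
Since 274 > 267, the triangle inequality holds.

Yes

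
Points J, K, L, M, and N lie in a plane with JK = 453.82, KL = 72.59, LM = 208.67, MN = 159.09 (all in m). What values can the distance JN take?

The maximum is all hops collinear in one direction: 453.82 + 72.59 + 208.67 + 159.09 = 894.17.
The longest hop is 453.82; the others sum to 440.35. Folding the others back against it leaves at least 453.82 − 440.35 = 13.47.

13.47 ≤ JN ≤ 894.17 m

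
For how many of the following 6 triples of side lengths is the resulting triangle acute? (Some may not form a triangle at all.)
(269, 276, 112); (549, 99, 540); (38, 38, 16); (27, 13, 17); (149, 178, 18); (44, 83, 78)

3

(269,276,112): 112²+269² = 84905 > 76176 = 276² → acute
(549,99,540): 99²+540² = 301401 = 549² → right
(38,38,16): 16²+38² = 1700 > 1444 = 38² → acute
(27,13,17): 13²+17² = 458 < 729 = 27² → obtuse
(149,178,18): 18+149 ≤ 178, not a triangle
(44,83,78): 44²+78² = 8020 > 6889 = 83² → acute
3 of the 6 are acute.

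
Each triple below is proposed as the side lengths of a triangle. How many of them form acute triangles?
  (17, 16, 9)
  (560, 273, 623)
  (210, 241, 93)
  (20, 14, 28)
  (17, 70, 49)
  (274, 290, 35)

1

(17,16,9): 9²+16² = 337 > 289 = 17² → acute
(560,273,623): 273²+560² = 388129 = 623² → right
(210,241,93): 93²+210² = 52749 < 58081 = 241² → obtuse
(20,14,28): 14²+20² = 596 < 784 = 28² → obtuse
(17,70,49): 17+49 ≤ 70, not a triangle
(274,290,35): 35²+274² = 76301 < 84100 = 290² → obtuse
1 of the 6 is acute.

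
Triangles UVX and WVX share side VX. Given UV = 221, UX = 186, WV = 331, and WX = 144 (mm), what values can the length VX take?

187 < VX < 407

From triangle UVX: |221 − 186| < VX < 221 + 186, i.e. 35 < VX < 407.
From triangle WVX: 187 < VX < 475.
Both must hold, so VX lies in the intersection.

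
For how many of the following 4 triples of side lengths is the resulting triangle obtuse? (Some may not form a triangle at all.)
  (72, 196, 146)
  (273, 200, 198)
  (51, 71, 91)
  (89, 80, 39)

2

(72,196,146): 72²+146² = 26500 < 38416 = 196² → obtuse
(273,200,198): 198²+200² = 79204 > 74529 = 273² → acute
(51,71,91): 51²+71² = 7642 < 8281 = 91² → obtuse
(89,80,39): 39²+80² = 7921 = 89² → right
2 of the 4 are obtuse.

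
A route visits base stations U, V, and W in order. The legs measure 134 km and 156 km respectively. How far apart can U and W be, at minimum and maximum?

By the triangle inequality, |134 − 156| ≤ UW ≤ 134 + 156.

22 ≤ UW ≤ 290 km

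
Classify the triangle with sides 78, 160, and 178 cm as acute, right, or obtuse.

right

Compare the square of the longest side to the sum of squares of the other two: 78² + 160² = 31684 = 178².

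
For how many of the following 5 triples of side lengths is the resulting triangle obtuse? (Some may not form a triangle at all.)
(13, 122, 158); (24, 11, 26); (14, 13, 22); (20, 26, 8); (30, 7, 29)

3

(13,122,158): 13+122 ≤ 158, not a triangle
(24,11,26): 11²+24² = 697 > 676 = 26² → acute
(14,13,22): 13²+14² = 365 < 484 = 22² → obtuse
(20,26,8): 8²+20² = 464 < 676 = 26² → obtuse
(30,7,29): 7²+29² = 890 < 900 = 30² → obtuse
3 of the 5 are obtuse.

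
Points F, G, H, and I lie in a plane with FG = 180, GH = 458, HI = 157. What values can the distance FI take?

121 ≤ FI ≤ 795

The maximum is all hops collinear in one direction: 180 + 458 + 157 = 795.
The longest hop is 458; the others sum to 337. Folding the others back against it leaves at least 458 − 337 = 121.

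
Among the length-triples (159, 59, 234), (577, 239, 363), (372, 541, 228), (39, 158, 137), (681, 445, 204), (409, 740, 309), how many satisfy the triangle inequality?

(59,159,234): 59+159 ≤ 234 → not valid
(239,363,577): 239+363 > 577 → valid
(228,372,541): 228+372 > 541 → valid
(39,137,158): 39+137 > 158 → valid
(204,445,681): 204+445 ≤ 681 → not valid
(309,409,740): 309+409 ≤ 740 → not valid
3 of the 6 triples form a triangle.

3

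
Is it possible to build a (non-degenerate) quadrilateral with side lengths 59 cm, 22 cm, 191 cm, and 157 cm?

Yes

A quadrilateral exists iff every side is shorter than the sum of the others — equivalently, the longest side is less than the sum of the rest.
Longest side 191 < 238 (sum of the remaining 3), so yes.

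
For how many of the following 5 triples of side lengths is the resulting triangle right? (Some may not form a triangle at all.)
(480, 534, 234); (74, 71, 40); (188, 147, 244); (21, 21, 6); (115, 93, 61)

1

(480,534,234): 234²+480² = 285156 = 534² → right
(74,71,40): 40²+71² = 6641 > 5476 = 74² → acute
(188,147,244): 147²+188² = 56953 < 59536 = 244² → obtuse
(21,21,6): 6²+21² = 477 > 441 = 21² → acute
(115,93,61): 61²+93² = 12370 < 13225 = 115² → obtuse
1 of the 5 is right.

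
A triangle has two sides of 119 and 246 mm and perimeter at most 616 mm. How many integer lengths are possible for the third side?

Triangle inequality: 127 < x < 365. Perimeter ≤ 616 gives x ≤ 616 − 119 − 246 = 251.
So 127 < x ≤ 251; integers 128 through 251: 124 values.

124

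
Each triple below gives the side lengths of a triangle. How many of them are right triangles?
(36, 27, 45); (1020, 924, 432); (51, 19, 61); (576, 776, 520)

3

(36,27,45): 27²+36² = 2025 = 45² → right
(1020,924,432): 432²+924² = 1040400 = 1020² → right
(51,19,61): 19²+51² = 2962 < 3721 = 61² → obtuse
(576,776,520): 520²+576² = 602176 = 776² → right
3 of the 4 are right.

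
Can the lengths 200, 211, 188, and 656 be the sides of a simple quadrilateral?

No

For a quadrilateral, each side must be shorter than the sum of the others.
Here the longest side is 656, but the remaining 3 sides sum to only 599.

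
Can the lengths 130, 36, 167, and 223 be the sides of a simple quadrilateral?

Yes

A quadrilateral exists iff every side is shorter than the sum of the others — equivalently, the longest side is less than the sum of the rest.
Longest side 223 < 333 (sum of the remaining 3), so yes.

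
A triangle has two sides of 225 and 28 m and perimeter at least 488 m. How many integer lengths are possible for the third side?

18

Triangle inequality: 197 < x < 253. Perimeter ≥ 488 gives x ≥ 488 − 225 − 28 = 235.
So 235 ≤ x < 253; integers 235 through 252: 18 values.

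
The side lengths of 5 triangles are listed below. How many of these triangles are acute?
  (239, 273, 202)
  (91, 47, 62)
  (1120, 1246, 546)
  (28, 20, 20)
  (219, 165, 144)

(239,273,202): 202²+239² = 97925 > 74529 = 273² → acute
(91,47,62): 47²+62² = 6053 < 8281 = 91² → obtuse
(1120,1246,546): 546²+1120² = 1552516 = 1246² → right
(28,20,20): 20²+20² = 800 > 784 = 28² → acute
(219,165,144): 144²+165² = 47961 = 219² → right
2 of the 5 are acute.

2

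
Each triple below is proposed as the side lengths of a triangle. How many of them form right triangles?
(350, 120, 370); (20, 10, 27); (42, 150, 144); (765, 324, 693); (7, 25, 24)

4

(350,120,370): 120²+350² = 136900 = 370² → right
(20,10,27): 10²+20² = 500 < 729 = 27² → obtuse
(42,150,144): 42²+144² = 22500 = 150² → right
(765,324,693): 324²+693² = 585225 = 765² → right
(7,25,24): 7²+24² = 625 = 25² → right
4 of the 5 are right.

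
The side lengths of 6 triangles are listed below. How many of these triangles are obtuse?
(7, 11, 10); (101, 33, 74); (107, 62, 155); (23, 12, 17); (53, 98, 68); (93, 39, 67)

(7,11,10): 7²+10² = 149 > 121 = 11² → acute
(101,33,74): 33²+74² = 6565 < 10201 = 101² → obtuse
(107,62,155): 62²+107² = 15293 < 24025 = 155² → obtuse
(23,12,17): 12²+17² = 433 < 529 = 23² → obtuse
(53,98,68): 53²+68² = 7433 < 9604 = 98² → obtuse
(93,39,67): 39²+67² = 6010 < 8649 = 93² → obtuse
5 of the 6 are obtuse.

5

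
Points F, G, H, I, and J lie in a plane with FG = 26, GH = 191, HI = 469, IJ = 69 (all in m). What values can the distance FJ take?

The maximum is all hops collinear in one direction: 26 + 191 + 469 + 69 = 755.
The longest hop is 469; the others sum to 286. Folding the others back against it leaves at least 469 − 286 = 183.

183 ≤ FJ ≤ 755 m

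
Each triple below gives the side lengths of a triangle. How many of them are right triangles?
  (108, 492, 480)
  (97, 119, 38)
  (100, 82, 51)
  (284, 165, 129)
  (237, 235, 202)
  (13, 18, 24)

(108,492,480): 108²+480² = 242064 = 492² → right
(97,119,38): 38²+97² = 10853 < 14161 = 119² → obtuse
(100,82,51): 51²+82² = 9325 < 10000 = 100² → obtuse
(284,165,129): 129²+165² = 43866 < 80656 = 284² → obtuse
(237,235,202): 202²+235² = 96029 > 56169 = 237² → acute
(13,18,24): 13²+18² = 493 < 576 = 24² → obtuse
1 of the 6 is right.

1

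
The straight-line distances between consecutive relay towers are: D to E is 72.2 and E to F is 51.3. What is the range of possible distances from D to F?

20.9 ≤ DF ≤ 123.5

By the triangle inequality, |72.2 − 51.3| ≤ DF ≤ 72.2 + 51.3.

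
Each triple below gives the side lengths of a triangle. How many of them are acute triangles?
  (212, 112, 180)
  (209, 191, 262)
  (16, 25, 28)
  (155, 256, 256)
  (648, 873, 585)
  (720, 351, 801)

(212,112,180): 112²+180² = 44944 = 212² → right
(209,191,262): 191²+209² = 80162 > 68644 = 262² → acute
(16,25,28): 16²+25² = 881 > 784 = 28² → acute
(155,256,256): 155²+256² = 89561 > 65536 = 256² → acute
(648,873,585): 585²+648² = 762129 = 873² → right
(720,351,801): 351²+720² = 641601 = 801² → right
3 of the 6 are acute.

3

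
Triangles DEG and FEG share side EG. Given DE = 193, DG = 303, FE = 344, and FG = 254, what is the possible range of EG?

From triangle DEG: |193 − 303| < EG < 193 + 303, i.e. 110 < EG < 496.
From triangle FEG: 90 < EG < 598.
Both must hold, so EG lies in the intersection.

110 < EG < 496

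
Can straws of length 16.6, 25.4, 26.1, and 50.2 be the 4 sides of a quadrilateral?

Yes

A quadrilateral exists iff every side is shorter than the sum of the others — equivalently, the longest side is less than the sum of the rest.
Longest side 50.2 < 68.1 (sum of the remaining 3), so yes.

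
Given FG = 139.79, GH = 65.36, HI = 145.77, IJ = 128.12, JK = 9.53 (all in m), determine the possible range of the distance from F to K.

The maximum is all hops collinear in one direction: 139.79 + 65.36 + 145.77 + 128.12 + 9.53 = 488.57.
The longest hop is 145.77; the others sum to 342.80. Since 145.77 ≤ 342.80, the path can fold back on itself completely, so the minimum distance is 0.

0 ≤ FK ≤ 488.57 m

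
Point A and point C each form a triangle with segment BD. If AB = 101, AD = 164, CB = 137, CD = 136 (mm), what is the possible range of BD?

63 < BD < 265

From triangle ABD: |101 − 164| < BD < 101 + 164, i.e. 63 < BD < 265.
From triangle CBD: 1 < BD < 273.
Both must hold, so BD lies in the intersection.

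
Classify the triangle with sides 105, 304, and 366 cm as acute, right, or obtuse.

Compare the square of the longest side to the sum of squares of the other two: 105² + 304² = 103441 < 133956 = 366².

obtuse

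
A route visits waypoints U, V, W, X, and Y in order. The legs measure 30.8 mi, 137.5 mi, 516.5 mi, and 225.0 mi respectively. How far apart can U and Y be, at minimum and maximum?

The maximum is all hops collinear in one direction: 30.8 + 137.5 + 516.5 + 225.0 = 909.8.
The longest hop is 516.5; the others sum to 393.3. Folding the others back against it leaves at least 516.5 − 393.3 = 123.2.

123.2 ≤ UY ≤ 909.8 mi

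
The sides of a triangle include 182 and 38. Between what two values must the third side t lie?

144 < t < 220

By the triangle inequality, t must be less than 182 + 38 = 220 and greater than |182 − 38| = 144.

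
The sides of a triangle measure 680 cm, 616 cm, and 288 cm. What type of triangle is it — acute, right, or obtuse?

Compare the square of the longest side to the sum of squares of the other two: 288² + 616² = 462400 = 680².

right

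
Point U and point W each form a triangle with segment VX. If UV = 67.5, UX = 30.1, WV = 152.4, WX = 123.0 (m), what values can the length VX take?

37.4 < VX < 97.6

From triangle UVX: |67.5 − 30.1| < VX < 67.5 + 30.1, i.e. 37.4 < VX < 97.6.
From triangle WVX: 29.4 < VX < 275.4.
Both must hold, so VX lies in the intersection.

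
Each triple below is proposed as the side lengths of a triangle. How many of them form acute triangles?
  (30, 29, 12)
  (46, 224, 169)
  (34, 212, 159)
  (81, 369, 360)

1

(30,29,12): 12²+29² = 985 > 900 = 30² → acute
(46,224,169): 46+169 ≤ 224, not a triangle
(34,212,159): 34+159 ≤ 212, not a triangle
(81,369,360): 81²+360² = 136161 = 369² → right
1 of the 4 is acute.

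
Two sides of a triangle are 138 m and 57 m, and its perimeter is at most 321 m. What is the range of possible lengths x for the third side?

81 < x ≤ 126

Triangle inequality alone gives 81 < x < 195.
The perimeter condition gives x ≤ 321 − 138 − 57 = 126.
Intersecting the two: 81 < x ≤ 126.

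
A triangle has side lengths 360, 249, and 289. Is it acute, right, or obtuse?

Compare the square of the longest side to the sum of squares of the other two: 249² + 289² = 145522 > 129600 = 360².

acute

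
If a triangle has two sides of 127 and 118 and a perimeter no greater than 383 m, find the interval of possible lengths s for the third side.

9 < s ≤ 138

Triangle inequality alone gives 9 < s < 245.
The perimeter condition gives s ≤ 383 − 127 − 118 = 138.
Intersecting the two: 9 < s ≤ 138.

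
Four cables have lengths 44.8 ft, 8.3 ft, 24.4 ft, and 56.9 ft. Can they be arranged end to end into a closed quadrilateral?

A quadrilateral exists iff every side is shorter than the sum of the others — equivalently, the longest side is less than the sum of the rest.
Longest side 56.9 < 77.5 (sum of the remaining 3), so yes.

Yes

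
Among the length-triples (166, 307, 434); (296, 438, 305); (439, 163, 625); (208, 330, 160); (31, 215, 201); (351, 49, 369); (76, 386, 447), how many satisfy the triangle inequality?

6

(166,307,434): 166+307 > 434 → valid
(296,305,438): 296+305 > 438 → valid
(163,439,625): 163+439 ≤ 625 → not valid
(160,208,330): 160+208 > 330 → valid
(31,201,215): 31+201 > 215 → valid
(49,351,369): 49+351 > 369 → valid
(76,386,447): 76+386 > 447 → valid
6 of the 7 triples form a triangle.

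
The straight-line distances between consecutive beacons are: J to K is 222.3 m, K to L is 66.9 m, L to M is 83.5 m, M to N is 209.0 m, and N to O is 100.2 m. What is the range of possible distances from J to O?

The maximum is all hops collinear in one direction: 222.3 + 66.9 + 83.5 + 209.0 + 100.2 = 681.9.
The longest hop is 222.3; the others sum to 459.6. Since 222.3 ≤ 459.6, the path can fold back on itself completely, so the minimum distance is 0.

0 ≤ JO ≤ 681.9 m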